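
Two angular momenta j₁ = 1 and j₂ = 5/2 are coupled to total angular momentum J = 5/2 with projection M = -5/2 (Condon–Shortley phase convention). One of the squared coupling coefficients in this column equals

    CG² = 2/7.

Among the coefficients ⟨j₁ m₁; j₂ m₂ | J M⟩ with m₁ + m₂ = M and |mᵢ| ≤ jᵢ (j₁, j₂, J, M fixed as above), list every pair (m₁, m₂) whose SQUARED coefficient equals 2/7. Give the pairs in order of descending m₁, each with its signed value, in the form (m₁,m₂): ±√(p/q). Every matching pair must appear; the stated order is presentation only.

Admissible pairs with m₁+m₂ = M = -5/2: (-1,-3/2), (0,-5/2)
  (m₁,m₂)=(0,-5/2): CG² = 5/7, CG = +√(5/7)
  (m₁,m₂)=(-1,-3/2): CG² = 2/7, CG = −√(2/7)   ← matches the target
Pairs with CG² = 2/7: (-1,-3/2): −√(2/7)

(-1,-3/2): −√(2/7)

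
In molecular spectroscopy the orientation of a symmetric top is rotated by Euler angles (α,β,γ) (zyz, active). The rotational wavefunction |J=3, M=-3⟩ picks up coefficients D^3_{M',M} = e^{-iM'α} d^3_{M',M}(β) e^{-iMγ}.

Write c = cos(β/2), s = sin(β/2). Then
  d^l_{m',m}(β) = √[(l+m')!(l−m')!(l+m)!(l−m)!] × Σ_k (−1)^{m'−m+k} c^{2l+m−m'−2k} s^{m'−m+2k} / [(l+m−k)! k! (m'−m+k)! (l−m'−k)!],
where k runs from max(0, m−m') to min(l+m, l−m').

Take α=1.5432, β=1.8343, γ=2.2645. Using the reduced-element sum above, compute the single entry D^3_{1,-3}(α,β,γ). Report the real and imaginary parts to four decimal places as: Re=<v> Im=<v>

Re=0.2914 Im=-0.4885

First d^3_{1,-3}(β=1.8343), then the phase factors e^{-i(1)α} and e^{-i(-3)γ}:
With c≡cos(β/2)=0.608085 and s≡sin(β/2)=0.793872, N=[24·2·1·720]^{1/2}=185.903201
k: max(0,(-3)−(1))=0 … min(3+(-3),3−(1))=0
  k=0: (−1)^4·185.9032/(48)·0.6081^2·0.7939^4 = +0.568821
d^3_{1,-3}(1.8343) = +0.568821
D = (+0.027593-0.999619i)·(+0.568821)·(+0.872591+0.488452i) = +0.291432-0.488493i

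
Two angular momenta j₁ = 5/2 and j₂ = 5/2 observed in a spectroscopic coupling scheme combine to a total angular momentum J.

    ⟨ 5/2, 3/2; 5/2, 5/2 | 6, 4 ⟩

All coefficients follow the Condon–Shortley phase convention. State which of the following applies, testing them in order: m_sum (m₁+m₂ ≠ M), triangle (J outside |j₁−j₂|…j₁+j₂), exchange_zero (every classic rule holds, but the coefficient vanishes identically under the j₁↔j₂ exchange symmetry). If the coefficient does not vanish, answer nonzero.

m-sum: m₁+m₂ = 3/2+5/2 = 4, M = 4  ✓
triangle: need |j₁−j₂| ≤ J ≤ j₁+j₂, i.e. J ∈ [0, 5]; J = 6 is outside ✗ ⇒ coefficient is 0

triangle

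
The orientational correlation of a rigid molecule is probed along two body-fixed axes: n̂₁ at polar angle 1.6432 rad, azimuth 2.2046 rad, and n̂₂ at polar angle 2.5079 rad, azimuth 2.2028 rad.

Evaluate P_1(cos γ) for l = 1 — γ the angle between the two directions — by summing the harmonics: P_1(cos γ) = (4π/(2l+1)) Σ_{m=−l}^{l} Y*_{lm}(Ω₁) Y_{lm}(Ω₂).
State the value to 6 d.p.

Expand P_1 via completeness: Σ_{m} conj(Y_{1,m}) at Ω₁ times Y_{1,m} at Ω₂ —
  term(m=-1) = +0.070494+0.000127i   from Y*(Ω₁)=-0.204070+0.277663i, Y(Ω₂)=-0.120856-0.165061i
  term(m=+0) = +0.013917+0.000000i   from Y*(Ω₁)=-0.035346-0.000000i, Y(Ω₂)=-0.393739+0.000000i
  term(m=+1) = +0.070494-0.000127i   from Y*(Ω₁)=+0.204070+0.277663i, Y(Ω₂)=+0.120856-0.165061i
Total Σ_m = +0.154906+0.000000i. Multiply by 4.188790: +0.648867+0.000000i. P_1(cos γ) = 0.648867

0.648867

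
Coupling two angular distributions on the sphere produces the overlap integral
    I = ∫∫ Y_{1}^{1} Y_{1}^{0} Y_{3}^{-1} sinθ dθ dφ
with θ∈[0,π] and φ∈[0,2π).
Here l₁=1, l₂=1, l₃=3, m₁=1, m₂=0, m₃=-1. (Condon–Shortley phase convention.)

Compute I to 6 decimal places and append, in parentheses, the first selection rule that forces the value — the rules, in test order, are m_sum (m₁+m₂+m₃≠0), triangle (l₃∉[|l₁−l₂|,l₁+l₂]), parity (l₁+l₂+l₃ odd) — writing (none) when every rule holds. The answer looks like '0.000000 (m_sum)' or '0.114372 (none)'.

0.000000 (triangle)

l₃=3 ∉ [0,2] — triangle fails ⇒ I = 0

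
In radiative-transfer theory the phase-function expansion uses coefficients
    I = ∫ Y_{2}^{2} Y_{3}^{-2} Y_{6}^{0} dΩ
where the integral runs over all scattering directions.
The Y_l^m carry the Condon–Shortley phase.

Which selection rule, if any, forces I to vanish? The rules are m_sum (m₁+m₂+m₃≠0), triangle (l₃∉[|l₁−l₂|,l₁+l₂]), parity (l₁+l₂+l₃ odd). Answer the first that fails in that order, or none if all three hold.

triangle

Σmᵢ = 0  ✓
l₃∈[|l₁−l₂|,l₁+l₂]=[1,5] required, l₃=6 fails  ✗
Σlᵢ = 11 ⇒ odd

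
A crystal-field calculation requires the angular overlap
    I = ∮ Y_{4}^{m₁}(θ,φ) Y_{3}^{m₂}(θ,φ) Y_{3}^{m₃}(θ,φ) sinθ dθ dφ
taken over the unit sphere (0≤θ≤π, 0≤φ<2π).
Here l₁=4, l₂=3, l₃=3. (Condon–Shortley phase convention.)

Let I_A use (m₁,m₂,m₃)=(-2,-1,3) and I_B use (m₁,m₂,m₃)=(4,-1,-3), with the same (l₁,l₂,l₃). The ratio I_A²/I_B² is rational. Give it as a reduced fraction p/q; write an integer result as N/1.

9/7

Shared (l₁,l₂,l₃)=(4,3,3): N and (l;000)² cancel in I_A²/I_B².
A: Δ = 4!·4!·2!/11! = 1/34650; Racah Σ t=2..2: t=2:+1/192 = 1/192; ⇒ 3j(4 3 3; -2 -1 3)² = 3/77, sgn +1
B: Δ = 4!·4!·2!/11! = 1/34650; Racah Σ t=0..0: t=0:+1/1152 = 1/1152; ⇒ 3j(4 3 3; 4 -1 -3)² = 1/33, sgn +1
I_A²/I_B² = (3/77)/(1/33) = 9/7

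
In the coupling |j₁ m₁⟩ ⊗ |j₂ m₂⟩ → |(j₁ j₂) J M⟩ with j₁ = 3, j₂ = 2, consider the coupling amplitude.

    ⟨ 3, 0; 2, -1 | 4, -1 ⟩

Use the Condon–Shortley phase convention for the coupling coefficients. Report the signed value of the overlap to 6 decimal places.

j₁+j₂−J=1  J+j₁−j₂=5  J−j₁+j₂=3  j₁+j₂+J+1=10
(j₁±m₁, j₂±m₂, J±M) = (3,3,1,3,3,5)
P² = 1944/7
sum k=0..1:
  [0] +1/24 = 1/24
  [1] −1/72 = -1/72
S = 1/36
C² = P²·S² = 3/14 ; C = +0.462910

+√(3/14) ≈ +0.462910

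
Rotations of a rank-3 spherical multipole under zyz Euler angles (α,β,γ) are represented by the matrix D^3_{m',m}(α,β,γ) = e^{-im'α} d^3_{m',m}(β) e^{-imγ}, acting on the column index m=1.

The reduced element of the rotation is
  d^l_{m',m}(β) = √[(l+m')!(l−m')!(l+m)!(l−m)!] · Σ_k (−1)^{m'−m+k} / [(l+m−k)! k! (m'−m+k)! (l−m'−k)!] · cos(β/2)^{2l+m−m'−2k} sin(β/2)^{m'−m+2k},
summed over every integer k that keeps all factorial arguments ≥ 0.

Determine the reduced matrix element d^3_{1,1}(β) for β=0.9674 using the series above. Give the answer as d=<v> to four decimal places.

d^3_{1,1}(β=0.9674) via the finite sum:
Half-angle: c=0.885280, s=0.465058. N=√(24·2·24·2)=48.000000
Admissible k: 0..2 (factorial args all ≥0)
  k=0: (−1)^0·48.0000/(48)·0.8853^6·0.4651^0 = +0.481376
  k=1: (−1)^1·48.0000/(6)·0.8853^4·0.4651^2 = -1.062740
  k=2: (−1)^2·48.0000/(8)·0.8853^2·0.4651^4 = +0.219959
d^3_{1,1}(0.9674) = +0.481376 -1.062740 +0.219959 = -0.361405

d=-0.3614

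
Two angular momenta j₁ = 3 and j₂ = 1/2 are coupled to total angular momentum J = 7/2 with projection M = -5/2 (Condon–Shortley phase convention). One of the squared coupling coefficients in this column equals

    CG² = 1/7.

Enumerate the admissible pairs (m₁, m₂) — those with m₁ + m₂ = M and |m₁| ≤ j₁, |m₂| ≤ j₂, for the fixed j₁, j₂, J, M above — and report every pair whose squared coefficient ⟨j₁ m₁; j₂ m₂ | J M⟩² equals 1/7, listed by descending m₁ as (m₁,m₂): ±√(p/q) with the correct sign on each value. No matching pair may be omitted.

Admissible pairs with m₁+m₂ = M = -5/2: (-3,1/2), (-2,-1/2)
  (m₁,m₂)=(-2,-1/2): CG² = 6/7, CG = +√(6/7)
  (m₁,m₂)=(-3,1/2): CG² = 1/7, CG = +√(1/7)   ← matches the target
Pairs with CG² = 1/7: (-3,1/2): +√(1/7)

(-3,1/2): +√(1/7)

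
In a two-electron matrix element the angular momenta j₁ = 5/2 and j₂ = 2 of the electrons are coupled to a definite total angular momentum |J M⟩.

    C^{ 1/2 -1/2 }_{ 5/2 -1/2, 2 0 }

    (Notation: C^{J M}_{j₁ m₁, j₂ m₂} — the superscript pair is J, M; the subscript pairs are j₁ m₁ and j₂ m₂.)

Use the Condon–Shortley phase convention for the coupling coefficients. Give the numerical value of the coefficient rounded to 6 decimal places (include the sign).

+0.447214

j₁+j₂−J=4  J+j₁−j₂=1  J−j₁+j₂=0  j₁+j₂+J+1=6
(j₁±m₁, j₂±m₂, J±M) = (2,3,2,2,0,1)
P² = 16/5
sum k=2..2:
  [2] +1/4 = 1/4
S = 1/4
C² = P²·S² = 1/5 ; C = +0.447214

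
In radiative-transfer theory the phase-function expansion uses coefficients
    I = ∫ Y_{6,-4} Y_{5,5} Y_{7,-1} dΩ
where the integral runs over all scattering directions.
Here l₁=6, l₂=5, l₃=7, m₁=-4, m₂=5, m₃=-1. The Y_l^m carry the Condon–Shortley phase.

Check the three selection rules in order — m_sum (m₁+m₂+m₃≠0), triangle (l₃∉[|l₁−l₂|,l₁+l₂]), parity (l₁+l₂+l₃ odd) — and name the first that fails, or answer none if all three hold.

m₁+m₂+m₃ = -4 + 5 − 1 = 0  ✓
triangle: |6−5|=1 ≤ l₃=7 ≤ 6+5=11  ✓
parity: l₁+l₂+l₃ = 18 is even  ✓

none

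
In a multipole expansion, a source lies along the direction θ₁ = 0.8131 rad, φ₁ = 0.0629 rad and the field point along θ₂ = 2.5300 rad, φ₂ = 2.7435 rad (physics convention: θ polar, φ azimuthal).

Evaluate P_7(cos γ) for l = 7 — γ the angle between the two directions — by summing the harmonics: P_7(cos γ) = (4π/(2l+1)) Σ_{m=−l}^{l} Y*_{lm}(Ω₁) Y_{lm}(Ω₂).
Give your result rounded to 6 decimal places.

Term-by-term m-sum for l=7 (normalisation 4π/15 = 0.837758):
  m=-7: (0.04828 + 0.02275j) × (0.00965 - 0.00358j) = 0.00055 + 0.00005j  (running Σ = 0.00055 + 0.00005j)
  m=-6: (0.17564 + 0.06962j) × (0.04005 - 0.03753j) = 0.00965 - 0.00380j  (running Σ = 0.01019 - 0.00376j)
  m=-5: (0.36279 + 0.11801j) × (0.07197 - 0.16131j) = 0.04515 - 0.05003j  (running Σ = 0.05534 - 0.05379j)
  m=-4: (0.42710 + 0.10978j) × (0.00805 - 0.37306j) = 0.04439 - 0.15845j  (running Σ = 0.09974 - 0.21223j)
  m=-3: (0.15528 + 0.02965j) × (-0.17720 - 0.44819j) = -0.01423 - 0.07485j  (running Σ = 0.08551 - 0.28708j)
  m=-2: (-0.28450 - 0.03598j) × (-0.16303 - 0.16658j) = 0.04039 + 0.05326j  (running Σ = 0.12590 - 0.23382j)
  m=-1: (-0.29920 - 0.01884j) × (0.26072 + 0.10964j) = -0.07594 - 0.03772j  (running Σ = 0.04996 - 0.27154j)
  m=0: (0.20580 + 0.00000j) × (0.33667 + 0.00000j) = 0.06929 + 0.00000j  (running Σ = 0.11924 - 0.27154j)
  m=1: (0.29920 - 0.01884j) × (-0.26072 + 0.10964j) = -0.07594 + 0.03772j  (running Σ = 0.04330 - 0.23382j)
  m=2: (-0.28450 + 0.03598j) × (-0.16303 + 0.16658j) = 0.04039 - 0.05326j  (running Σ = 0.08369 - 0.28708j)
  m=3: (-0.15528 + 0.02965j) × (0.17720 - 0.44819j) = -0.01423 + 0.07485j  (running Σ = 0.06946 - 0.21223j)
  m=4: (0.42710 - 0.10978j) × (0.00805 + 0.37306j) = 0.04439 + 0.15845j  (running Σ = 0.11386 - 0.05379j)
  m=5: (-0.36279 + 0.11801j) × (-0.07197 - 0.16131j) = 0.04515 + 0.05003j  (running Σ = 0.15901 - 0.00376j)
  m=6: (0.17564 - 0.06962j) × (0.04005 + 0.03753j) = 0.00965 + 0.00380j  (running Σ = 0.16865 + 0.00005j)
  m=7: (-0.04828 + 0.02275j) × (-0.00965 - 0.00358j) = 0.00055 - 0.00005j  (running Σ = 0.16920 + 0.00000j)
Σ over m = 0.16920 + 0.00000j; ×(4π/15) → 0.14175 + 0.00000j. Real part: 0.141749

0.141749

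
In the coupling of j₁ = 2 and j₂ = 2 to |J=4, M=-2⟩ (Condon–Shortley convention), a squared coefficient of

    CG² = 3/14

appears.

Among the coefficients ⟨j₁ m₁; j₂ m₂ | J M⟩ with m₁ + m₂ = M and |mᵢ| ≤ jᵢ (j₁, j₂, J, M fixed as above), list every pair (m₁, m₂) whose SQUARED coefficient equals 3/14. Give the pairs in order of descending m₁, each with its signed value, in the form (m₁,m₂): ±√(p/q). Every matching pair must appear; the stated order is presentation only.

(0,-2): +√(3/14); (-2,0): +√(3/14)

Admissible pairs with m₁+m₂ = M = -2: (-2,0), (-1,-1), (0,-2)
  (m₁,m₂)=(0,-2): CG² = 3/14, CG = +√(3/14)   ← matches the target
  (m₁,m₂)=(-1,-1): CG² = 4/7, CG = +√(4/7)
  (m₁,m₂)=(-2,0): CG² = 3/14, CG = +√(3/14)   ← matches the target
Pairs with CG² = 3/14: (0,-2): +√(3/14); (-2,0): +√(3/14)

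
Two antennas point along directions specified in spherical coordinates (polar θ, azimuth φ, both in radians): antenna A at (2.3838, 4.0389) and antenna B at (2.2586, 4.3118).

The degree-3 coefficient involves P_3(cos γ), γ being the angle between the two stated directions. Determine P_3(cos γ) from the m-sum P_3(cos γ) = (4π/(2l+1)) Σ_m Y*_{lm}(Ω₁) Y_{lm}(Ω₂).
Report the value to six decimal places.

0.840733

Expand P_3 via completeness: Σ_{m} conj(Y_{3,m}) at Ω₁ times Y_{3,m} at Ω₂ —
  m=-3: Y*=(0.122004, -0.058885)  Y=(0.179488, -0.069417)  product (0.017811, -0.019038)
  m=-2: Y*=(0.077835, -0.341933)  Y=(0.269519, 0.278162)  product (0.116091, -0.070507)
  m=-1: Y*=(-0.226931, -0.284393)  Y=(-0.098847, 0.233411)  product (0.088812, -0.024857)
  m=+0: Y*=(0.098135, -0.000000)  Y=(0.233326, 0.000000)  product (0.022897, 0.000000)
  m=+1: Y*=(0.226931, -0.284393)  Y=(0.098847, 0.233411)  product (0.088812, 0.024857)
  m=+2: Y*=(0.077835, 0.341933)  Y=(0.269519, -0.278162)  product (0.116091, 0.070507)
  m=+3: Y*=(-0.122004, -0.058885)  Y=(-0.179488, -0.069417)  product (0.017811, 0.019038)
Σ over m = (0.468324, -0.000000); ×(4π/7) → (0.840733, -0.000000). Real part: 0.840733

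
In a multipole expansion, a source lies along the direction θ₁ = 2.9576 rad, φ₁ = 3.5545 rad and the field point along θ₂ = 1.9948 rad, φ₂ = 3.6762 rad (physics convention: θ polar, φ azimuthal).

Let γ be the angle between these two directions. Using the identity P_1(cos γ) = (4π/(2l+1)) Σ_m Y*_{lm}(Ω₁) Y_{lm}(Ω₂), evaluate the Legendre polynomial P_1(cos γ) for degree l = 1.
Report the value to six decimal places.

Summing Y*_{l m}(θ₁,φ₁)·Y_{l m}(θ₂,φ₂) over m ∈ [−1, 1]; prefactor 4π/(2·1+1) = 4.188790:
  m=-1: (-0.057898-0.025365i) × (-0.270962+0.160443i) = +0.019758-0.002416i  (running Σ = +0.019758-0.002416i)
  m=0: (-0.480355-0.000000i) × (-0.201017+0.000000i) = +0.096560+0.000000i  (running Σ = +0.116318-0.002416i)
  m=1: (+0.057898-0.025365i) × (+0.270962+0.160443i) = +0.019758+0.002416i  (running Σ = +0.136075+0.000000i)
Accumulated sum +0.136075+0.000000i; after 4π/(2l+1) scaling, +0.569991+0.000000i ⇒ P_1 = 0.569991

0.569991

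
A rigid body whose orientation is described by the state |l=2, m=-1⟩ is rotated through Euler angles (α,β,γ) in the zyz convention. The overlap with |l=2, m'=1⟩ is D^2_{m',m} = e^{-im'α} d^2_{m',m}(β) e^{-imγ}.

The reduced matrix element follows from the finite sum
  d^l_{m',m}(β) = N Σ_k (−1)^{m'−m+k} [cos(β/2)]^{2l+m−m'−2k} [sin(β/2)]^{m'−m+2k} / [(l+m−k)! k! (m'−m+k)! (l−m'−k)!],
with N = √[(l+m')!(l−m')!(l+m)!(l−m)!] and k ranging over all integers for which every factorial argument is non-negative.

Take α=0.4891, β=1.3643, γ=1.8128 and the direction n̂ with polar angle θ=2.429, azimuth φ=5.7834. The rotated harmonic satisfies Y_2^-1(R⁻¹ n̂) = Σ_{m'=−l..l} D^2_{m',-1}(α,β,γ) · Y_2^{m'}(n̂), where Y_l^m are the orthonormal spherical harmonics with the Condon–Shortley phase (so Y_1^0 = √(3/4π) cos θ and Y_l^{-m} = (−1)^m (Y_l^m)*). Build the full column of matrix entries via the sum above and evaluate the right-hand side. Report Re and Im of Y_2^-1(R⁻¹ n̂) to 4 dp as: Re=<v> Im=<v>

Need the full column D^2_{m',-1} for m'=−2..2 at α=0.4891, β=1.3643, γ=1.8128.
cos(β/2)=0.776219, sin(β/2)=0.630463
d^2_{-2,-1}: single k=1 term ⇒ +0.589716;  D = -0.553843+0.202540i
d^2_{-1,-1}: k∈[0..1] ⇒ +0.363025 -0.718471 = -0.355446;  D = +0.237328-0.264607i
d^2_{0,-1}: k∈[0..1] ⇒ -0.722251 +0.476474 = -0.245777;  D = +0.058900-0.238615i
d^2_{1,-1}: k∈[0..1] ⇒ +0.718471 -0.157994 = +0.560478;  D = +0.137087+0.543454i
d^2_{2,-1}: single k=0 term ⇒ -0.389040;  D = -0.261230-0.288289i
Y_2^{m'}(θ=2.429,φ=5.7834) and Σ D·Y over m':
  (-0.5538+0.2025i)·(+0.0893+0.1389i)  (+0.2373-0.2646i)·(-0.3354-0.1832i)  (+0.0589-0.2386i)·(+0.2263+0.0000i)  (+0.1371+0.5435i)·(+0.3354-0.1832i)  (-0.2612-0.2883i)·(+0.0893-0.1389i)
Y_2^-1(R⁻¹ n̂) = -0.110159+0.100172i

Re=-0.1102 Im=0.1002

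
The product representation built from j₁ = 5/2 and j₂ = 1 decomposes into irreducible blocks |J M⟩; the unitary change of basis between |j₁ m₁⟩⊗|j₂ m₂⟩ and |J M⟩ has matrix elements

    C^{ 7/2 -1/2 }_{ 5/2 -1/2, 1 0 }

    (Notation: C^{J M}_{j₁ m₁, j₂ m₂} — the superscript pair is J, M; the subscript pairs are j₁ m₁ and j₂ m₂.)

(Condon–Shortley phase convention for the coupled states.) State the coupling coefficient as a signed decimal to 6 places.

j₁+j₂−J=0  J+j₁−j₂=5  J−j₁+j₂=2  j₁+j₂+J+1=8
(j₁±m₁, j₂±m₂, J±M) = (2,3,1,1,3,4)
P² = 576/7
sum k=0..0:
  [0] +1/12 = 1/12
S = 1/12
C² = P²·S² = 4/7 ; C = +0.755929

+0.755929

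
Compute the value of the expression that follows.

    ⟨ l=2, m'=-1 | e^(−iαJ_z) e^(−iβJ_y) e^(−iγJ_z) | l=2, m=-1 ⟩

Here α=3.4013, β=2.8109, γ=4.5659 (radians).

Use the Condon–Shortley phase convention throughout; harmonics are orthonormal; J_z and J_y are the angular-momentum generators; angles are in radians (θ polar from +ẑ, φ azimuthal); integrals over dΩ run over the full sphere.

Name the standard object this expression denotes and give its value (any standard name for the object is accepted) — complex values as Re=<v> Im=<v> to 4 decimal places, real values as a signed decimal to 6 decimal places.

This is a Wigner D-matrix element — the rotation-matrix element ⟨l m'| R(α,β,γ) |l m⟩ in the angular-momentum basis.
D^2_{-1,-1}(3.4013,2.8109,4.5659) = e^{-i·-1·3.4013}·d^2_{-1,-1}(2.8109)·e^{-i·-1·4.5659}. Compute d first:
Half-angle: c=0.164594, s=0.986361. N=√(1·6·1·6)=6.000000
k∈{0,1} keeps every argument non-negative
  k=0: (−1)^0·6.0000/(6)·0.1646^4·0.9864^0 = +0.000734
  k=1: (−1)^1·6.0000/(2)·0.1646^2·0.9864^2 = -0.079072
d^2_{-1,-1}(2.8109) = +0.000734 -0.079072 = -0.078338
Attach z-rotation phases: D = e^{-i(-1)(3.4013)}·(-0.078338)·e^{-i(-1)(4.5659)} = +0.008850-0.077836i

Wigner D-matrix element, Re=0.0089 Im=-0.0778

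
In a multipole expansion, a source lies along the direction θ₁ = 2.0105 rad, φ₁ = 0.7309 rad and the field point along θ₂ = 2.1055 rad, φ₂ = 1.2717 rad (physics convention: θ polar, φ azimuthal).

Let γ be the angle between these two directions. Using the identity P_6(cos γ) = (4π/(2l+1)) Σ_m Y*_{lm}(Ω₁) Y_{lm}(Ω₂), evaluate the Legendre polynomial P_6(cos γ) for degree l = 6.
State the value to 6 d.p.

-0.315508

Addition theorem: P_6(cos γ) = (4π/13) Σ_m Y*_{lm}(Ω₁) Y_{lm}(Ω₂), m = −6…6:
  m=-6: (-0.085178, -0.251142) × (0.043499, -0.191125) = (-0.051705, 0.005355)  (running Σ = (-0.051705, 0.005355))
  m=-5: (0.376544, 0.212063) × (-0.401005, 0.030259) = (-0.157413, -0.073644)  (running Σ = (-0.209118, -0.068289))
  m=-4: (-0.231941, 0.051378) × (0.132765, 0.337870) = (-0.048153, -0.071545)  (running Σ = (-0.257270, -0.139834))
  m=-3: (-0.120505, 0.168119) × (-0.023723, 0.018931) = (-0.000324, -0.006270)  (running Σ = (-0.257594, -0.146103))
  m=-2: (-0.034176, -0.312305) × (0.288699, 0.196744) = (0.051578, -0.096886)  (running Σ = (-0.206016, -0.242989))
  m=-1: (-0.076513, -0.068597) × (0.030075, -0.097538) = (-0.008992, 0.005400)  (running Σ = (-0.215008, -0.237589))
  m=0: (0.321516, -0.000000) × (0.322289, 0.000000) = (0.103621, 0.000000)  (running Σ = (-0.111387, -0.237589))
  m=1: (0.076513, -0.068597) × (-0.030075, -0.097538) = (-0.008992, -0.005400)  (running Σ = (-0.120379, -0.242989))
  m=2: (-0.034176, 0.312305) × (0.288699, -0.196744) = (0.051578, 0.096886)  (running Σ = (-0.068801, -0.146103))
  m=3: (0.120505, 0.168119) × (0.023723, 0.018931) = (-0.000324, 0.006270)  (running Σ = (-0.069125, -0.139834))
  m=4: (-0.231941, -0.051378) × (0.132765, -0.337870) = (-0.048153, 0.071545)  (running Σ = (-0.117278, -0.068289))
  m=5: (-0.376544, 0.212063) × (0.401005, 0.030259) = (-0.157413, 0.073644)  (running Σ = (-0.274691, 0.005355))
  m=6: (-0.085178, 0.251142) × (0.043499, 0.191125) = (-0.051705, -0.005355)  (running Σ = (-0.326395, 0.000000))
Total Σ_m = (-0.326395, 0.000000). Multiply by 0.966644: (-0.315508, 0.000000). P_6(cos γ) = -0.315508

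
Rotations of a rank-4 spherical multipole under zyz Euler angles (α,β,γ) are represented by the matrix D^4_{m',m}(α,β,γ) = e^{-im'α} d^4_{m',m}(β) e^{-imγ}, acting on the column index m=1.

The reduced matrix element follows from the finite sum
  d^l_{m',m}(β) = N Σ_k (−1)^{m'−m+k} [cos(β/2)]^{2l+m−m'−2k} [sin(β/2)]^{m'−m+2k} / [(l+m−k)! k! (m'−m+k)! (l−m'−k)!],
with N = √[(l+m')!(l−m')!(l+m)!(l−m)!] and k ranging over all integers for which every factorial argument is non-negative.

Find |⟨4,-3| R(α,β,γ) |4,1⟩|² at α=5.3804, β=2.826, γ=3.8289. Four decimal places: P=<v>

P=0.0303

First d^4_{-3,1}(β=2.8260), then the phase factors e^{-i(-3)α} and e^{-i(1)γ}:
With c≡cos(β/2)=0.157142 and s≡sin(β/2)=0.987576, N=[1·5040·120·6]^{1/2}=1904.940944
The bounds max(0,m−m')=4 and min(l+m,l−m')=5 give 2 terms
  k=4: (−1)^0·1904.9409/(144)·0.1571^4·0.9876^4 = +0.007673
  k=5: (−1)^1·1904.9409/(240)·0.1571^2·0.9876^6 = -0.181836
d^4_{-3,1}(2.8260) = +0.007673 -0.181836 = -0.174163
|D^4_{-3,1}|² = |d^4_{-3,1}(β)|² = (-0.174163)² = 0.030333 (the z-rotation phases have unit modulus)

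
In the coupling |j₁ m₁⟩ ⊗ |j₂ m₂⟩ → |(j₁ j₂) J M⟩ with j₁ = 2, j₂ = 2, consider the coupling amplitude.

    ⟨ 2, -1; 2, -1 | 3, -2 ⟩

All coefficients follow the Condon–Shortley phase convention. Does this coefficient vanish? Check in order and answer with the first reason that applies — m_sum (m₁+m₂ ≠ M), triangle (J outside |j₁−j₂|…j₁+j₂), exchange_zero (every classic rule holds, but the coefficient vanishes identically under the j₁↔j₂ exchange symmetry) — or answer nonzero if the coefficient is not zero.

exchange_zero

m-sum: m₁+m₂ = -1+(-1) = -2, M = -2  ✓
triangle: |j₁−j₂| = 0 ≤ J = 3 ≤ j₁+j₂ = 4  ✓
exchange: j₁=j₂ and m₁=m₂, and (−1)^(j₁+j₂−J) = (−1)^1 = −1 forces ⟨j₁m₁;j₂m₂|JM⟩ = −⟨j₂m₂;j₁m₁|JM⟩ = −⟨j₁m₁;j₂m₂|JM⟩ ⇒ the coefficient vanishes identically
Racah sum check: Σ_k collapses to 0 ⇒ CG = 0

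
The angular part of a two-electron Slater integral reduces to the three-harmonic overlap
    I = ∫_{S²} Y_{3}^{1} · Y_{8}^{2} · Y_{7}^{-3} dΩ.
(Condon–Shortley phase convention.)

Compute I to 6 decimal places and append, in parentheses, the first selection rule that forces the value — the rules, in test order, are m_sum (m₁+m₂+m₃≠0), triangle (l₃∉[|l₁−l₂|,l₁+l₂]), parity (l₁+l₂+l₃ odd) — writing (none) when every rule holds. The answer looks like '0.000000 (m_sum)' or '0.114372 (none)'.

-0.104118 (none)

m-sum 0 ✓  L=18 even ✓  5≤7≤11 ✓
Π(2lᵢ+1) = 7×17×15 = 1785
triangle coeff Δ(3,8,7) = 1/5290740
Σ_t [1,3]: t=1:−1/7257600 t=2:+1/2073600 t=3:−1/7257600 = 1/4838400
(3j)²=252/20995 [(3 8 7; 0 0 0)], sign=-1
Σ_t [0,2]: t=0:+1/348364800 t=1:−1/13063680 t=2:+1/7741440 = 29/522547200
(3j)²=1682/264537 [(3 8 7; 1 2 -3)], sign=+1
⇒ 4πI² = 141288/1037153
I = (-1)√(141288/1037153/(4π)) = -0.10411811
No selection rule forces the value: the integral is nonzero (none).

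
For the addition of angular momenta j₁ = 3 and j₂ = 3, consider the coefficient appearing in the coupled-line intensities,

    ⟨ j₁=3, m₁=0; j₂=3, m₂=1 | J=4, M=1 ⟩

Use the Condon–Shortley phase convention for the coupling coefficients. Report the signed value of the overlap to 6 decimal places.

j₁+j₂−J=2  J+j₁−j₂=4  J−j₁+j₂=4  j₁+j₂+J+1=11
(j₁±m₁, j₂±m₂, J±M) = (3,3,4,2,5,3)
P² = 124416/385
sum k=0..2:
  [0] +1/288 = 1/288
  [1] −1/24 = -1/24
  [2] +1/48 = 1/48
S = -5/288
C² = P²·S² = 15/154 ; C = -0.312094

-0.312094  (= −√(15/154))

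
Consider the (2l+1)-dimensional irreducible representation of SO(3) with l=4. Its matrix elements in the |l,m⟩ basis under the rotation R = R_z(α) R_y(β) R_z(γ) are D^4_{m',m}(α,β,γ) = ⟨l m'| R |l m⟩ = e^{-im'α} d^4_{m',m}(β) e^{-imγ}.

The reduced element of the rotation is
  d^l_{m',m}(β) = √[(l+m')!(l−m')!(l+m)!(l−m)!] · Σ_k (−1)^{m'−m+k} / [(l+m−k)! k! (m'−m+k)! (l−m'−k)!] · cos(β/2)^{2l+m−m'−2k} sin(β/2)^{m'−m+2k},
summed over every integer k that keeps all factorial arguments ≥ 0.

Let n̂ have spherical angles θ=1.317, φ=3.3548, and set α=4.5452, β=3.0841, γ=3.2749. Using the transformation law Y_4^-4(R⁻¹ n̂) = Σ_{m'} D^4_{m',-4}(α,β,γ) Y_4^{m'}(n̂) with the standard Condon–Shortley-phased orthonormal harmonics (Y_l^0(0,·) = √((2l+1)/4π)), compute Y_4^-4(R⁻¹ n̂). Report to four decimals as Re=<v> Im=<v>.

Need the full column D^4_{m',-4} for m'=−4..4 at α=4.5452, β=3.0841, γ=3.2749.
cos(β/2)=0.028742, sin(β/2)=0.999587
d^4_{-4,-4}: single k=0 term ⇒ +0.000000;  D = +0.000000-0.000000i
d^4_{-3,-4}: single k=0 term ⇒ -0.000000;  D = +0.000000-0.000000i
d^4_{-2,-4}: single k=0 term ⇒ +0.000000;  D = -0.000000-0.000000i
d^4_{-1,-4}: single k=0 term ⇒ -0.000000;  D = -0.000000+0.000000i
d^4_{0,-4}: single k=0 term ⇒ +0.000006;  D = +0.000005+0.000003i
d^4_{1,-4}: single k=0 term ⇒ -0.000177;  D = +0.000114-0.000136i
d^4_{2,-4}: single k=0 term ⇒ +0.004361;  D = -0.002820-0.003326i
d^4_{3,-4}: single k=0 term ⇒ -0.081061;  D = -0.069693+0.041398i
d^4_{4,-4}: single k=0 term ⇒ +0.996700;  D = +0.359317+0.929678i
Y_4^{m'}(θ=1.317,φ=3.3548) and Σ D·Y over m':
  (+0.0000-0.0000i)·(+0.2556-0.2926i)  (+0.0000-0.0000i)·(-0.2287+0.1701i)  (-0.0000-0.0000i)·(-0.1594+0.0724i)  (-0.0000+0.0000i)·(+0.2875-0.0623i)  (+0.0000+0.0000i)·(+0.1320+0.0000i)  (+0.0001-0.0001i)·(-0.2875-0.0623i)  (-0.0028-0.0033i)·(-0.1594-0.0724i)  (-0.0697+0.0414i)·(+0.2287+0.1701i)  (+0.3593+0.9297i)·(+0.2556+0.2926i)
Y_4^-4(R⁻¹ n̂) = -0.202998+0.341112i

Re=-0.2030 Im=0.3411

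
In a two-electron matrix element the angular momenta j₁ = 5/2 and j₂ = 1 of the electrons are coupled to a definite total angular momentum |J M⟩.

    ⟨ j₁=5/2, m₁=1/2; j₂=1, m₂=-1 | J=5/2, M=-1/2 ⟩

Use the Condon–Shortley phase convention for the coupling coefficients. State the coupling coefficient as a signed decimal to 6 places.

+0.717137

j₁+j₂−J=1  J+j₁−j₂=4  J−j₁+j₂=1  j₁+j₂+J+1=7
(j₁±m₁, j₂±m₂, J±M) = (3,2,0,2,2,3)
P² = 288/35
sum k=0..0:
  [0] +1/4 = 1/4
S = 1/4
C² = P²·S² = 18/35 ; C = +0.717137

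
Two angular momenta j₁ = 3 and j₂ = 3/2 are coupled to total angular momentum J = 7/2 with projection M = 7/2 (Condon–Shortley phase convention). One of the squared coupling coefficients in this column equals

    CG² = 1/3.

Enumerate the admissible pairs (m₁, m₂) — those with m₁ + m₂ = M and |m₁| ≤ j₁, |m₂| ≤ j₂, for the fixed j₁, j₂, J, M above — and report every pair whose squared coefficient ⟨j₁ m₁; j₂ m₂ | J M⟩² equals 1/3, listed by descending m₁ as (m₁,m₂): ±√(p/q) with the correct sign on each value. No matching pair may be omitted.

(2,3/2): −√(1/3)

Admissible pairs with m₁+m₂ = M = 7/2: (2,3/2), (3,1/2)
  (m₁,m₂)=(3,1/2): CG² = 2/3, CG = +√(2/3)
  (m₁,m₂)=(2,3/2): CG² = 1/3, CG = −√(1/3)   ← matches the target
Pairs with CG² = 1/3: (2,3/2): −√(1/3)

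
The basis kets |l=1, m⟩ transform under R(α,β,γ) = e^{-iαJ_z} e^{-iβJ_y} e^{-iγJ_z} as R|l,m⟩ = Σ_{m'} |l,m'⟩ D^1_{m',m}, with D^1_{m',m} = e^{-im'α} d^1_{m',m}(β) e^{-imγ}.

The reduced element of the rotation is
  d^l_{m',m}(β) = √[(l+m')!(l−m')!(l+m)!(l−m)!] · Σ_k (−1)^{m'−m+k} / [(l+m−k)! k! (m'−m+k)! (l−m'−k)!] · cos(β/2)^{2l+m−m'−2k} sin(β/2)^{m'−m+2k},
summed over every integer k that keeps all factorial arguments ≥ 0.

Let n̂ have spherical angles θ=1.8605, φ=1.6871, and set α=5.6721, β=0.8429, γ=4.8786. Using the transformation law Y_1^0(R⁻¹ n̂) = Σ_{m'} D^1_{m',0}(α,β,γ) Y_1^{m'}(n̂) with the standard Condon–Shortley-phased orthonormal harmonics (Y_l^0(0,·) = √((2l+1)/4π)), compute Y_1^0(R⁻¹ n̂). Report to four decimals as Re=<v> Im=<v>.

Re=-0.3253 Im=0.0000

Need the full column D^1_{m',0} for m'=−1..1 at α=5.6721, β=0.8429, γ=4.8786.
cos(β/2)=0.912497, sin(β/2)=0.409084
d^1_{-1,0}: single k=1 term ⇒ +0.527909;  D = +0.432371-0.302891i
d^1_{0,0}: k∈[0..1] ⇒ +0.832650 -0.167350 = +0.665301;  D = +0.665301+0.000000i
d^1_{1,0}: single k=0 term ⇒ -0.527909;  D = -0.432371-0.302891i
Y_1^{m'}(θ=1.8605,φ=1.6871) and Σ D·Y over m':
  (+0.4324-0.3029i)·(-0.0384-0.3289i)  (+0.6653+0.0000i)·(-0.1396+0.0000i)  (-0.4324-0.3029i)·(+0.0384-0.3289i)
Y_1^0(R⁻¹ n̂) = -0.325303+0.000000i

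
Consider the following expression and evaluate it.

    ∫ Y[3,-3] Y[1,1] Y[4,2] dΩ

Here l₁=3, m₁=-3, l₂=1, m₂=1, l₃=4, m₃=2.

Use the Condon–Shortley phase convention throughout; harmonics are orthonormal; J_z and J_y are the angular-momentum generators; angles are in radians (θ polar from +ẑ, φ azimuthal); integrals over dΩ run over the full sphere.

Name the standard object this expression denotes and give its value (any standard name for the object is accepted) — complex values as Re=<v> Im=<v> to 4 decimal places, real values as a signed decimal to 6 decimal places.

Gaunt coefficient, +0.061558

This is a Gaunt coefficient — the integral of a triple product of spherical harmonics over the sphere.
Rules hold: Σm=0, L=8 even, 2≤4≤4.
N = 7·3·9 = 189
Δ = 0!·6!·2!/9! = 1/252
Racah Σ t=0..0: t=0:+1/36 = 1/36
⇒ 3j(3 1 4; 0 0 0)² = 4/63, sgn +1
Racah Σ t=0..0: t=0:+1/1440 = 1/1440
⇒ 3j(3 1 4; -3 1 2)² = 1/252, sgn +1
4πI² = N·(3j₀)²·(3jₘ)² = 1/21
I = +1·√(0.047619/4π) = 0.06155813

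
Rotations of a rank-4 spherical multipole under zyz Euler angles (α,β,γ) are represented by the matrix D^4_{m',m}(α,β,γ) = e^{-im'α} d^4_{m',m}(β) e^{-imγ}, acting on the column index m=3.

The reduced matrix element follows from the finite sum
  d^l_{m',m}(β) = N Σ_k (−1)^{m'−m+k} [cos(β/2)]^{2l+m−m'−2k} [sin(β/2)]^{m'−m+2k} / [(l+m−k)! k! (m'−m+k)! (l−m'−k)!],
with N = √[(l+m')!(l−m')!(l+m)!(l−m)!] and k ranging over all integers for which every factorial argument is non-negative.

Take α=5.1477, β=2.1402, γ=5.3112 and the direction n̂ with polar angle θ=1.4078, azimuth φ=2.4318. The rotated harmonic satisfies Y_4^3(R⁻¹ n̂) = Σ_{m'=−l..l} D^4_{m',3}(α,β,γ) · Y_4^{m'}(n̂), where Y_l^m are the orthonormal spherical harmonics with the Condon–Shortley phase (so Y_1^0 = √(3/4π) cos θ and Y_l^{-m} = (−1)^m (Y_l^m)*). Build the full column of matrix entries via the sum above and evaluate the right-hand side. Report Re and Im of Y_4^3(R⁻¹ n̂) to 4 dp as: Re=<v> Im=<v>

Need the full column D^4_{m',3} for m'=−4..4 at α=5.1477, β=2.1402, γ=5.3112.
cos(β/2)=0.480037, sin(β/2)=0.877249
d^4_{-4,3}: single k=7 term ⇒ +0.542847;  D = -0.029944-0.542021i
d^4_{-3,3}: k∈[6..7] ⇒ +0.735161 -0.350737 = +0.384424;  D = +0.339100-0.181090i
d^4_{-2,3}: k∈[5..6] ⇒ +0.645091 -0.718120 = -0.073028;  D = -0.058357-0.043904i
d^4_{-1,3}: k∈[4..5] ⇒ +0.416013 -0.833594 = -0.417581;  D = +0.086916-0.408436i
d^4_{0,3}: k∈[3..4] ⇒ +0.203612 -0.679986 = -0.476374;  D = +0.464299-0.106578i
d^4_{1,3}: k∈[2..3] ⇒ +0.074741 -0.416013 = -0.341271;  D = +0.209495+0.269403i
d^4_{2,3}: k∈[1..2] ⇒ +0.019280 -0.193163 = -0.173883;  D = -0.079452+0.154670i
d^4_{3,3}: k∈[0..1] ⇒ +0.002820 -0.065916 = -0.063096;  D = -0.063048-0.002474i
d^4_{4,3}: single k=0 term ⇒ -0.014574;  D = -0.005623-0.013446i
Y_4^{m'}(θ=1.4078,φ=2.4318) and Σ D·Y over m':
  (-0.0299-0.5420i)·(-0.4005+0.1250i)  (+0.3391-0.1811i)·(+0.1034-0.1655i)  (-0.0584-0.0439i)·(-0.0400-0.2626i)  (+0.0869-0.4084i)·(+0.1618+0.1390i)  (+0.4643-0.1066i)·(+0.2364+0.0000i)  (+0.2095+0.2694i)·(-0.1618+0.1390i)  (-0.0795+0.1547i)·(-0.0400+0.2626i)  (-0.0630-0.0025i)·(-0.1034-0.1655i)  (-0.0056-0.0134i)·(-0.4005-0.1250i)
Y_4^3(R⁻¹ n̂) = +0.154099+0.051641i

Re=0.1541 Im=0.0516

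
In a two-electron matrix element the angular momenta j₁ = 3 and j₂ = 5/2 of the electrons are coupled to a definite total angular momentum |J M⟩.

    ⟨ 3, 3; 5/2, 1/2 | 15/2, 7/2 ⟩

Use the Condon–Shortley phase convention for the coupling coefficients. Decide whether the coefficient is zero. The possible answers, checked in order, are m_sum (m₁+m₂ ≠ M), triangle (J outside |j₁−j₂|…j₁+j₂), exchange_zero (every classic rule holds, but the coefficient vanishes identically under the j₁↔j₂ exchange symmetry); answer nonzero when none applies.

triangle

m-sum: m₁+m₂ = 3+1/2 = 7/2, M = 7/2  ✓
triangle: need |j₁−j₂| ≤ J ≤ j₁+j₂, i.e. J ∈ [1/2, 11/2]; J = 15/2 is outside ✗ ⇒ coefficient is 0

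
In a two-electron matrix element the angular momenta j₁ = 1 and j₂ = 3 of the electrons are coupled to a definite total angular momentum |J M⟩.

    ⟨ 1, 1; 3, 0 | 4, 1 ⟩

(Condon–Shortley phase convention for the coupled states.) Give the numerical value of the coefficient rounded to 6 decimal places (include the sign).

triangle: 0!·2!·6!/9! = 1440/362880
(j±m)!: 2!·0!·3!·3!·5!·3! = 51840
prefactor² = (2J+1)·Δ·N² = 12960/7
  k=0: +1/(0!·0!·0!·3!·2!·3!) = 1/72
Σ = 1/72  ⇒  CG² = 12960/7·(1/72)² = 5/14
CG = +√(5/14) = +0.597614

+0.597614  (= +√(5/14))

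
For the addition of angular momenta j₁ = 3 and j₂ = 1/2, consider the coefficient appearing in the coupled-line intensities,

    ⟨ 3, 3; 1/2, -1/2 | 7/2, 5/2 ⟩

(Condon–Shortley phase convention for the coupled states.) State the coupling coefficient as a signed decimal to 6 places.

triangle: 0!×6!×1!/8! = 720/40320
(j±m)!: 6!×0!×0!×1!×6!×1! = 518400
prefactor² = (2J+1)×Δ×N² = 518400/7
  k=0: +1/(0!×0!×0!×0!×6!×1!) = 1/720
Σ = 1/720  ⇒  CG² = 518400/7×(1/720)² = 1/7
CG = +√(1/7) = +0.377964

+0.377964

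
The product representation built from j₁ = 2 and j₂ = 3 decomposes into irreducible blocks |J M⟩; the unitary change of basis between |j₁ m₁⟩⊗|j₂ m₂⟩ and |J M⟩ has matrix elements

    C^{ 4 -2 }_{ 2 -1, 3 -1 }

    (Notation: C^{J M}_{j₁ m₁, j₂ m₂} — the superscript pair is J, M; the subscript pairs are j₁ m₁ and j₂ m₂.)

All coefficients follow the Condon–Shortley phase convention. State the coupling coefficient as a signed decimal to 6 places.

√[9·1!3!5!/10! · 1!3!2!4!2!6!] = √(5184/7)
  +(−1)^0/∏(0,1,3,2,0,3)! = 1/72  (running 1/72)
  +(−1)^1/∏(1,0,2,1,1,4)! = -1/48  (running -1/144)
⟨..|..⟩ = √(5184/7)·(-1/144) = -0.188982

-0.188982  (= −√(1/28))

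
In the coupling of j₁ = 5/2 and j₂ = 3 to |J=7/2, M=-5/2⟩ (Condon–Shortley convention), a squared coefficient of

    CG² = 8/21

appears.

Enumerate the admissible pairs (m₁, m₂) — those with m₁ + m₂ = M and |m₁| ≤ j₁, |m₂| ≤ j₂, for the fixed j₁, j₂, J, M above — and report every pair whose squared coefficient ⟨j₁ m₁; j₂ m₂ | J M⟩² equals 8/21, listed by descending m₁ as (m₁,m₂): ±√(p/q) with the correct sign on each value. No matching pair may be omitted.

Admissible pairs with m₁+m₂ = M = -5/2: (-5/2,0), (-3/2,-1), (-1/2,-2), (1/2,-3)
  (m₁,m₂)=(1/2,-3): CG² = 3/7, CG = +√(3/7)
  (m₁,m₂)=(-1/2,-2): CG² = 2/63, CG = −√(2/63)
  (m₁,m₂)=(-3/2,-1): CG² = 10/63, CG = −√(10/63)
  (m₁,m₂)=(-5/2,0): CG² = 8/21, CG = +√(8/21)   ← matches the target
Pairs with CG² = 8/21: (-5/2,0): +√(8/21)

(-5/2,0): +√(8/21)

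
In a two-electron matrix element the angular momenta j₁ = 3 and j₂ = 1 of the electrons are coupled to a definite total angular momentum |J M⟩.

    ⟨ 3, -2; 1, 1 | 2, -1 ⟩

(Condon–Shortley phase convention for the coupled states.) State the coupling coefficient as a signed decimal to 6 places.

√[5·2!4!0!/7! · 1!5!2!0!1!3!] = √(480/7)
  +(−1)^2/∏(2,0,3,0,1,0)! = 1/12  (running 1/12)
⟨..|..⟩ = √(480/7)·(1/12) = +0.690066

+√(10/21) = +0.690066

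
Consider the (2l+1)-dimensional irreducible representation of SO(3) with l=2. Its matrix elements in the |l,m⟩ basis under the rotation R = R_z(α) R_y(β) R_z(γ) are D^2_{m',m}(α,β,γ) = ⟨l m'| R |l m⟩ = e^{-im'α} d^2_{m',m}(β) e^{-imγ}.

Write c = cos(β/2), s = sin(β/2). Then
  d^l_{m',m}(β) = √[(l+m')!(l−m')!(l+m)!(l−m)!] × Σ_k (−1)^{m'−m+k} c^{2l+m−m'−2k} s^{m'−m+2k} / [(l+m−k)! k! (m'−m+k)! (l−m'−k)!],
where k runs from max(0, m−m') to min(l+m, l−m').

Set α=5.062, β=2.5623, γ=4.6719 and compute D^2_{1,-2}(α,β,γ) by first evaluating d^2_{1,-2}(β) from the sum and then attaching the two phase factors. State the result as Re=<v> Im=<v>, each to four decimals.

Re=0.2099 Im=0.4569

Split into d^2_{1,-2}(β=2.5623) × two z-phases.
c=cos(2.562300/2)=0.285613, s=sin(2.562300/2)=0.958345; N=√[6·1·1·24]=12.000000
k∈{0} keeps every argument non-negative
  k=0: (−1)^3·12.0000/(6)·0.2856^1·0.9583^3 = -0.502775
d^2_{1,-2}(2.5623) = -0.502775
Phases: e^{-i·(1)·5.0620}=+0.342532+0.939506i, e^{-i·(-2)·4.6719}=-0.996723+0.080889i ⇒ D=+0.209862+0.456882i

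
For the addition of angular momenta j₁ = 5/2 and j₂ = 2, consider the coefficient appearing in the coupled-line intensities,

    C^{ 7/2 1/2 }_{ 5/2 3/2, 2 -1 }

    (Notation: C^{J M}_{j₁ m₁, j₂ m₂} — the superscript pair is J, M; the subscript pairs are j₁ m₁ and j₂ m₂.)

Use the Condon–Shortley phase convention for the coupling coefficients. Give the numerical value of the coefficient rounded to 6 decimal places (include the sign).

j₁+j₂−J=1  J+j₁−j₂=4  J−j₁+j₂=3  j₁+j₂+J+1=9
(j₁±m₁, j₂±m₂, J±M) = (4,1,1,3,4,3)
P² = 2304/35
sum k=0..1:
  [0] +1/12 = 1/12
  [1] −1/144 = -1/144
S = 11/144
C² = P²·S² = 121/315 ; C = +0.619780

+√(121/315) ≈ +0.619780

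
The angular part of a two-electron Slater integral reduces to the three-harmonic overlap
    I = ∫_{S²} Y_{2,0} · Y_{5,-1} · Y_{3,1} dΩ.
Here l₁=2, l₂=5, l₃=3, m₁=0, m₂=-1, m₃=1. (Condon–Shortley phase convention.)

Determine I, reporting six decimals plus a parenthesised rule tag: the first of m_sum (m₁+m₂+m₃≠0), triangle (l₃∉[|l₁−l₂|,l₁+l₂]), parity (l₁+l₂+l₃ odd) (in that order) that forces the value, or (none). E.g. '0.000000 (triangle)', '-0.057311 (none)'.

-0.227318 (none)

Rules hold: Σm=0, L=10 even, 3≤3≤7.
N = 5·11·7 = 385
Δ = 4!·0!·6!/11! = 1/2310
Racah Σ t=2..2: t=2:+1/144 = 1/144
⇒ 3j(2 5 3; 0 0 0)² = 10/231, sgn -1
Racah Σ t=2..2: t=2:+1/192 = 1/192
⇒ 3j(2 5 3; 0 -1 1)² = 3/77, sgn +1
4πI² = N·(3j₀)²·(3jₘ)² = 50/77
I = -1·√(0.649351/4π) = -0.22731846
No selection rule forces the value: the integral is nonzero (none).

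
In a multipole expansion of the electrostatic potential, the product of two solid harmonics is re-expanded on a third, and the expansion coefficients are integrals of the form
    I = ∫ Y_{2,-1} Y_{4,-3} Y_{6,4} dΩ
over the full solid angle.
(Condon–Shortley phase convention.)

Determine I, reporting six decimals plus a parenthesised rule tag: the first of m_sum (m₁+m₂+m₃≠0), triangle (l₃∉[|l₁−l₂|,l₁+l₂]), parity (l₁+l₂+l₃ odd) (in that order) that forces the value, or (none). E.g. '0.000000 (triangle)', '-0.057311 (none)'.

0.246389 (none)

Checks pass: Σm=0; 12 even; l₃=6∈[2,6].
(2·2+1)(2·4+1)(2·6+1) = 585
Δ: 0! 4! 8! / 13! → 1/6435
sum: t=0:+1/2304 = 1/2304
3j²(2 4 6; 0 0 0) = Δ·Π!·Σ² = 5/143  (sign +1)
sum: t=0:+1/30240 = 1/30240
3j²(2 4 6; -1 -3 4) = Δ·Π!·Σ² = 16/429  (sign +1)
combine: 4πI² = 585·5/143·16/429 = 1200/1573
take √, sign +1: I = 0.24638901
No selection rule forces the value: the integral is nonzero (none).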